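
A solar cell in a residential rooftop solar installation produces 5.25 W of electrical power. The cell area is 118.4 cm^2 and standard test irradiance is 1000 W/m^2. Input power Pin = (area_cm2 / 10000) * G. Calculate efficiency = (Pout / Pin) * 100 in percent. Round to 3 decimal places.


First compute the input power:
  Pin = area_cm2 / 10000 * G = 118.4 / 10000 * 1000 = 11.84 W
Then compute efficiency:
  Efficiency = (Pout / Pin) * 100 = (5.25 / 11.84) * 100
  Efficiency = 44.341%

44.341


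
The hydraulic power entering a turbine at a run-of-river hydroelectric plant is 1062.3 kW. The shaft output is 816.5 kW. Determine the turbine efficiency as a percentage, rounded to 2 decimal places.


Turbine efficiency = (output power / input power) * 100
eta = (816.5 / 1062.3) * 100
eta = 76.86%

76.86


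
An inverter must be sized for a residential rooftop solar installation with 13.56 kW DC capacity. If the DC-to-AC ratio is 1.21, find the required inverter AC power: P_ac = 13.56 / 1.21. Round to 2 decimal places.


The inverter AC capacity is determined by the DC/AC ratio.
Given: P_dc = 13.56 kW, DC/AC ratio = 1.21
P_ac = P_dc / ratio = 13.56 / 1.21
P_ac = 11.21 kW

11.21


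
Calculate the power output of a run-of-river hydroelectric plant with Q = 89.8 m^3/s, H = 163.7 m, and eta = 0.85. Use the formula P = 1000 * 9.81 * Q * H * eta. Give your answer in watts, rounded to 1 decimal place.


Apply the hydropower formula P = rho * g * Q * H * eta
rho * g = 1000 * 9.81 = 9810.0
P = 9810.0 * 89.8 * 163.7 * 0.85
P = 122578118.0 W

122578118.0


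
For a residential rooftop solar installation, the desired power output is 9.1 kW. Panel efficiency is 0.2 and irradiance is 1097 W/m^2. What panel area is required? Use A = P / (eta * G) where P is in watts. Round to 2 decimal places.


Convert target power to watts: P = 9.1 * 1000 = 9100.0 W
Compute denominator: eta * G = 0.2 * 1097 = 219.4
Required area A = P / (eta * G) = 9100.0 / 219.4
A = 41.48 m^2

41.48


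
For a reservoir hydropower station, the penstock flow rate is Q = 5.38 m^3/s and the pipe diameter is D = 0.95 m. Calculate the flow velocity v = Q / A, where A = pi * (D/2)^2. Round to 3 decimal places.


Compute pipe cross-sectional area:
  A = pi * (D/2)^2 = pi * (0.95/2)^2 = 0.7088 m^2
Calculate velocity:
  v = Q / A = 5.38 / 0.7088
  v = 7.590 m/s

7.590


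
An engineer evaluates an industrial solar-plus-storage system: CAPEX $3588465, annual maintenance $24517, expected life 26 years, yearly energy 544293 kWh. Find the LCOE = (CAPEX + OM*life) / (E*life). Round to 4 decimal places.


Total cost = CAPEX + OM * lifetime = 3588465 + 24517 * 26 = 3588465 + 637442 = 4225907
Total generation = annual * lifetime = 544293 * 26 = 14151618 kWh
LCOE = 4225907 / 14151618
LCOE = 0.2986 $/kWh

0.2986


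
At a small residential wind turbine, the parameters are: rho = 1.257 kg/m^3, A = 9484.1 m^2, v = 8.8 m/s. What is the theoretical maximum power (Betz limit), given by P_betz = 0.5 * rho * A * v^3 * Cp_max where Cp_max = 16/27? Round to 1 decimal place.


The Betz coefficient Cp_max = 16/27 = 0.5926
v^3 = 8.8^3 = 681.472
P_betz = 0.5 * rho * A * v^3 * Cp_max
P_betz = 0.5 * 1.257 * 9484.1 * 681.472 * 0.5926
P_betz = 2407163.8 W

2407163.8


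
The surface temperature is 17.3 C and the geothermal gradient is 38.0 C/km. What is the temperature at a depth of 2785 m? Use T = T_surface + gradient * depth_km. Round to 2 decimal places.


Convert depth to km: 2785 / 1000 = 2.785 km
Temperature increase = gradient * depth_km = 38.0 * 2.785 = 105.83 C
Temperature at depth = T_surface + delta_T = 17.3 + 105.83
T = 123.13 C

123.13


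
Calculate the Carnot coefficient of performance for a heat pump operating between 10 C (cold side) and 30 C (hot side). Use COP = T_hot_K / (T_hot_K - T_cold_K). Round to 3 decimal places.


Convert to Kelvin:
  T_hot = 30 + 273.15 = 303.15 K
  T_cold = 10 + 273.15 = 283.15 K
Apply Carnot COP formula:
  COP = T_hot_K / (T_hot_K - T_cold_K) = 303.15 / 20.0
  COP = 15.158

15.158


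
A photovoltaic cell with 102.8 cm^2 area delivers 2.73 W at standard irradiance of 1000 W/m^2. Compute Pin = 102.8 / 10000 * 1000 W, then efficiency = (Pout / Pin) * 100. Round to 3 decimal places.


First compute the input power:
  Pin = area_cm2 / 10000 * G = 102.8 / 10000 * 1000 = 10.28 W
Then compute efficiency:
  Efficiency = (Pout / Pin) * 100 = (2.73 / 10.28) * 100
  Efficiency = 26.556%

26.556


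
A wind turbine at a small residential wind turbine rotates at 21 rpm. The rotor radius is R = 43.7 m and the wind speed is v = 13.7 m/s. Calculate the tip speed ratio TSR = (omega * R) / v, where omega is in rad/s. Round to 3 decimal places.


Convert rotational speed to rad/s:
  omega = 21 * 2 * pi / 60 = 2.1991 rad/s
Compute tip speed:
  v_tip = omega * R = 2.1991 * 43.7 = 96.101 m/s
Tip speed ratio:
  TSR = v_tip / v_wind = 96.101 / 13.7 = 7.015

7.015


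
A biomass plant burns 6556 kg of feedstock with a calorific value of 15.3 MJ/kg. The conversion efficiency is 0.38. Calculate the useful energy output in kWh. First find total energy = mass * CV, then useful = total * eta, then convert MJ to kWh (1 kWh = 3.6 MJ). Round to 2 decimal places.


Total energy = mass * CV = 6556 * 15.3 = 100306.8 MJ
Useful energy = total * eta = 100306.8 * 0.38 = 38116.58 MJ
Convert to kWh: 38116.58 / 3.6
Useful energy = 10587.94 kWh

10587.94


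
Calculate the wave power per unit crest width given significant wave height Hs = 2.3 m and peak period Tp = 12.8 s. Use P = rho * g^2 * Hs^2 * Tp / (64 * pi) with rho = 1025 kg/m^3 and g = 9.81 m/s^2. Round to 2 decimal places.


Apply wave power formula:
  g^2 = 9.81^2 = 96.2361
  Hs^2 = 2.3^2 = 5.29
  Numerator = rho * g^2 * Hs^2 * Tp = 1025 * 96.2361 * 5.29 * 12.8 = 6679247.27
  Denominator = 64 * pi = 201.0619
  P = 6679247.27 / 201.0619 = 33219.85 W/m

33219.85


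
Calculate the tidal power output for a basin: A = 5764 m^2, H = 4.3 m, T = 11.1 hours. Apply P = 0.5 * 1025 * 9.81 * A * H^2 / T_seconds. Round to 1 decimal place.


Convert period to seconds: T = 11.1 * 3600 = 39960.0 s
H^2 = 4.3^2 = 18.49
P = 0.5 * rho * g * A * H^2 / T
P = 0.5 * 1025 * 9.81 * 5764 * 18.49 / 39960.0
P = 13409.1 W

13409.1


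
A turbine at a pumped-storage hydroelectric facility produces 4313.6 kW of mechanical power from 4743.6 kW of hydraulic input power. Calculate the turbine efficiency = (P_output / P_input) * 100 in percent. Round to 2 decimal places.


Turbine efficiency = (output power / input power) * 100
eta = (4313.6 / 4743.6) * 100
eta = 90.94%

90.94


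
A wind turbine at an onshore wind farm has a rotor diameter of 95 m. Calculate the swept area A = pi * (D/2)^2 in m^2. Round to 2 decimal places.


Compute the rotor radius:
  r = D / 2 = 95 / 2 = 47.5 m
Calculate swept area:
  A = pi * r^2 = pi * 47.5^2
  A = 7088.22 m^2

7088.22


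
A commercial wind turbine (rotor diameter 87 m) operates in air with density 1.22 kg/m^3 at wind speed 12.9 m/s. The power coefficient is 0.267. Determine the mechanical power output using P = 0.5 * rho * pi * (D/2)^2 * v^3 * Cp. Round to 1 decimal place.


Step 1 -- Compute swept area:
  A = pi * (D/2)^2 = pi * (87/2)^2 = 5944.68 m^2
Step 2 -- Apply wind power equation:
  P = 0.5 * rho * A * v^3 * Cp
  v^3 = 12.9^3 = 2146.689
  P = 0.5 * 1.22 * 5944.68 * 2146.689 * 0.267
  P = 2078445.4 W

2078445.4


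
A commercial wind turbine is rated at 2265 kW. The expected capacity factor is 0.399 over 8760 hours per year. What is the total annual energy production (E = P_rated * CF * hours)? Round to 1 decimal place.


Annual energy = rated_kW * capacity_factor * hours_per_year
Given: P_rated = 2265 kW, CF = 0.399, hours = 8760
E = 2265 * 0.399 * 8760
E = 7916718.6 kWh

7916718.6


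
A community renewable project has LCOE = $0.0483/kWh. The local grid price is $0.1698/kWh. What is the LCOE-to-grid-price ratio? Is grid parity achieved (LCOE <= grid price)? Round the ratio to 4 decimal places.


Compare LCOE to grid price:
  LCOE = $0.0483/kWh, Grid price = $0.1698/kWh
  Ratio = LCOE / grid_price = 0.0483 / 0.1698 = 0.2845
  Grid parity achieved (ratio <= 1)? yes

0.2845


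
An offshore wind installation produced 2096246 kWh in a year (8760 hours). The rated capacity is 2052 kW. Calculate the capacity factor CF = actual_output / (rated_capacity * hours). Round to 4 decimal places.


Capacity factor = actual output / maximum possible output
Maximum possible = rated * hours = 2052 * 8760 = 17975520 kWh
CF = 2096246 / 17975520
CF = 0.1166

0.1166


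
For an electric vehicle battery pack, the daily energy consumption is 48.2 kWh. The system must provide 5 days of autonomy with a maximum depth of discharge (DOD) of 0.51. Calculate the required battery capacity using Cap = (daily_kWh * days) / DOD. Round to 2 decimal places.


Total energy needed = daily * days = 48.2 * 5 = 241.0 kWh
Account for depth of discharge:
  Cap = total_energy / DOD = 241.0 / 0.51
  Cap = 472.55 kWh

472.55


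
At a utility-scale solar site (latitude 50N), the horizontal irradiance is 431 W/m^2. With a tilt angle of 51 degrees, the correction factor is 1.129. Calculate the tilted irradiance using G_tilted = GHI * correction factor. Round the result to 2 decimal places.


Identify the given values:
  GHI = 431 W/m^2, tilt correction factor = 1.129
Apply the formula G_tilted = GHI * factor:
  G_tilted = 431 * 1.129
  G_tilted = 486.60 W/m^2

486.60


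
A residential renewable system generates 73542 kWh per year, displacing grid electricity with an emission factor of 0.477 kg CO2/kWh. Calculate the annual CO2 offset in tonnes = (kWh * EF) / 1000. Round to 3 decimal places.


CO2 offset in kg = generation * emission_factor
CO2 offset = 73542 * 0.477 = 35079.53 kg
Convert to tonnes:
  CO2 offset = 35079.53 / 1000 = 35.080 tonnes

35.080


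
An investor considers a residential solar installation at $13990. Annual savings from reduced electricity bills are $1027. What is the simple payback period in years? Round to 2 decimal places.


Simple payback period = initial cost / annual savings
Payback = 13990 / 1027
Payback = 13.62 years

13.62


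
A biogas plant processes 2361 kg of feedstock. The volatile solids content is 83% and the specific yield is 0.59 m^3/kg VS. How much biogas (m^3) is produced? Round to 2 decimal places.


Compute volatile solids:
  VS = mass * VS_fraction = 2361 * 0.83 = 1959.63 kg
Calculate biogas volume:
  Biogas = VS * specific_yield = 1959.63 * 0.59
  Biogas = 1156.18 m^3

1156.18


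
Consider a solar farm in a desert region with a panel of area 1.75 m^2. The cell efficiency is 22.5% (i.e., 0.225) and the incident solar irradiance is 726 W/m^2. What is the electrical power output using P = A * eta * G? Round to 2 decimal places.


Use the solar power formula P = A * eta * G.
Given: A = 1.75 m^2, eta = 0.225, G = 726 W/m^2
P = 1.75 * 0.225 * 726
P = 285.86 W

285.86


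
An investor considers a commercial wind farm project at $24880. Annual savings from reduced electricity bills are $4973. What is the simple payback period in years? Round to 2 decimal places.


Simple payback period = initial cost / annual savings
Payback = 24880 / 4973
Payback = 5.00 years

5.00


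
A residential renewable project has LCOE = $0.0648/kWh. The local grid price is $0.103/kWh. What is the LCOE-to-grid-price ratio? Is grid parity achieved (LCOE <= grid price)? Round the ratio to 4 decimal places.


Compare LCOE to grid price:
  LCOE = $0.0648/kWh, Grid price = $0.103/kWh
  Ratio = LCOE / grid_price = 0.0648 / 0.103 = 0.6291
  Grid parity achieved (ratio <= 1)? yes

0.6291


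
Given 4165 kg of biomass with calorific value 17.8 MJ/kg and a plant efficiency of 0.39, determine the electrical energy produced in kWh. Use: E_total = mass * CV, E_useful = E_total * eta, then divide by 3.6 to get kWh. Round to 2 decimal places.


Total energy = mass * CV = 4165 * 17.8 = 74137.0 MJ
Useful energy = total * eta = 74137.0 * 0.39 = 28913.43 MJ
Convert to kWh: 28913.43 / 3.6
Useful energy = 8031.51 kWh

8031.51


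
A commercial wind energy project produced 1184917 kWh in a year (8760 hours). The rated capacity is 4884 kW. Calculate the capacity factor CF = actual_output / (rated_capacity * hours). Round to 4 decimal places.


Capacity factor = actual output / maximum possible output
Maximum possible = rated * hours = 4884 * 8760 = 42783840 kWh
CF = 1184917 / 42783840
CF = 0.0277

0.0277


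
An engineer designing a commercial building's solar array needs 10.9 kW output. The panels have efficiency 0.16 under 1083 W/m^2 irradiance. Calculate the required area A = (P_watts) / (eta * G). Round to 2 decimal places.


Convert target power to watts: P = 10.9 * 1000 = 10900.0 W
Compute denominator: eta * G = 0.16 * 1083 = 173.28
Required area A = P / (eta * G) = 10900.0 / 173.28
A = 62.90 m^2

62.90


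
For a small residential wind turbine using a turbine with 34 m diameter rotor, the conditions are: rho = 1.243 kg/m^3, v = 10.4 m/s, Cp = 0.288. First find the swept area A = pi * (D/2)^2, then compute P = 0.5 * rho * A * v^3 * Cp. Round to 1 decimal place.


Step 1 -- Compute swept area:
  A = pi * (D/2)^2 = pi * (34/2)^2 = 907.92 m^2
Step 2 -- Apply wind power equation:
  P = 0.5 * rho * A * v^3 * Cp
  v^3 = 10.4^3 = 1124.864
  P = 0.5 * 1.243 * 907.92 * 1124.864 * 0.288
  P = 182802.2 W

182802.2


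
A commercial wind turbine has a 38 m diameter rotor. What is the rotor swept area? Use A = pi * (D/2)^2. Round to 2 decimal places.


Compute the rotor radius:
  r = D / 2 = 38 / 2 = 19.0 m
Calculate swept area:
  A = pi * r^2 = pi * 19.0^2
  A = 1134.11 m^2

1134.11


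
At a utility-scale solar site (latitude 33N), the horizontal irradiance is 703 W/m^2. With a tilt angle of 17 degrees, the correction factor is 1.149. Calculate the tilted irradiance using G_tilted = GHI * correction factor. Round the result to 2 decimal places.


Identify the given values:
  GHI = 703 W/m^2, tilt correction factor = 1.149
Apply the formula G_tilted = GHI * factor:
  G_tilted = 703 * 1.149
  G_tilted = 807.75 W/m^2

807.75


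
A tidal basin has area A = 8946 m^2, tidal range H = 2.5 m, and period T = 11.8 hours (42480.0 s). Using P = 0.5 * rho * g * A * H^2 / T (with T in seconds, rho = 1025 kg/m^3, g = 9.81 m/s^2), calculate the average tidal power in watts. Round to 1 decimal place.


Convert period to seconds: T = 11.8 * 3600 = 42480.0 s
H^2 = 2.5^2 = 6.25
P = 0.5 * rho * g * A * H^2 / T
P = 0.5 * 1025 * 9.81 * 8946 * 6.25 / 42480.0
P = 6617.4 W

6617.4


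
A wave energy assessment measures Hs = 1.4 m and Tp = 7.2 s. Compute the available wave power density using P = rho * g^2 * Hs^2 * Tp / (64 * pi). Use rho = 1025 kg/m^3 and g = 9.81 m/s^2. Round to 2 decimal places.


Apply wave power formula:
  g^2 = 9.81^2 = 96.2361
  Hs^2 = 1.4^2 = 1.96
  Numerator = rho * g^2 * Hs^2 * Tp = 1025 * 96.2361 * 1.96 * 7.2 = 1392035.94
  Denominator = 64 * pi = 201.0619
  P = 1392035.94 / 201.0619 = 6923.42 W/m

6923.42


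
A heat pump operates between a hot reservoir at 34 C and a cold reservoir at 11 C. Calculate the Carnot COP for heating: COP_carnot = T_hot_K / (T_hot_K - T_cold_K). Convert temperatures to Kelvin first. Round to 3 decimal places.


Convert to Kelvin:
  T_hot = 34 + 273.15 = 307.15 K
  T_cold = 11 + 273.15 = 284.15 K
Apply Carnot COP formula:
  COP = T_hot_K / (T_hot_K - T_cold_K) = 307.15 / 23.0
  COP = 13.354

13.354


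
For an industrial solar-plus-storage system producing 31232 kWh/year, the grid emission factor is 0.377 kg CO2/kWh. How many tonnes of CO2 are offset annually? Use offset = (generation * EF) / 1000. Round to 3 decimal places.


CO2 offset in kg = generation * emission_factor
CO2 offset = 31232 * 0.377 = 11774.46 kg
Convert to tonnes:
  CO2 offset = 11774.46 / 1000 = 11.774 tonnes

11.774


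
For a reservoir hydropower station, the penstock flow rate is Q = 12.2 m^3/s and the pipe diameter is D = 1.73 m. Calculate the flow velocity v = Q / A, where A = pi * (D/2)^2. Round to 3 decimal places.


Compute pipe cross-sectional area:
  A = pi * (D/2)^2 = pi * (1.73/2)^2 = 2.3506 m^2
Calculate velocity:
  v = Q / A = 12.2 / 2.3506
  v = 5.190 m/s

5.190


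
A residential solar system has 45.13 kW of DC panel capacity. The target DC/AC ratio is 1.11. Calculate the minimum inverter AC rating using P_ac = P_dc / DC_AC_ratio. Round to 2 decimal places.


The inverter AC capacity is determined by the DC/AC ratio.
Given: P_dc = 45.13 kW, DC/AC ratio = 1.11
P_ac = P_dc / ratio = 45.13 / 1.11
P_ac = 40.66 kW

40.66


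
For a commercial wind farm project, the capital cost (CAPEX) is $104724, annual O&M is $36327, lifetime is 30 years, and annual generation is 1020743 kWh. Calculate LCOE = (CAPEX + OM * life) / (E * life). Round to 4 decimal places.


Total cost = CAPEX + OM * lifetime = 104724 + 36327 * 30 = 104724 + 1089810 = 1194534
Total generation = annual * lifetime = 1020743 * 30 = 30622290 kWh
LCOE = 1194534 / 30622290
LCOE = 0.0390 $/kWh

0.0390


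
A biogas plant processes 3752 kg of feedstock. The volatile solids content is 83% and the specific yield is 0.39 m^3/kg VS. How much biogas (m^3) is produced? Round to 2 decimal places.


Compute volatile solids:
  VS = mass * VS_fraction = 3752 * 0.83 = 3114.16 kg
Calculate biogas volume:
  Biogas = VS * specific_yield = 3114.16 * 0.39
  Biogas = 1214.52 m^3

1214.52


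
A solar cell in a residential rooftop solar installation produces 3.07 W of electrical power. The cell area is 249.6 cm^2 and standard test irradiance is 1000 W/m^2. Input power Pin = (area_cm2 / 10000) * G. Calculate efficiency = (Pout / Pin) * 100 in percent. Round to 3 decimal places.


First compute the input power:
  Pin = area_cm2 / 10000 * G = 249.6 / 10000 * 1000 = 24.96 W
Then compute efficiency:
  Efficiency = (Pout / Pin) * 100 = (3.07 / 24.96) * 100
  Efficiency = 12.300%

12.300


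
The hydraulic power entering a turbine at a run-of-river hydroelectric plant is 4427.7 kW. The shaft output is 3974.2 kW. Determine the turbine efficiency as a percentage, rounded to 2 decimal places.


Turbine efficiency = (output power / input power) * 100
eta = (3974.2 / 4427.7) * 100
eta = 89.76%

89.76


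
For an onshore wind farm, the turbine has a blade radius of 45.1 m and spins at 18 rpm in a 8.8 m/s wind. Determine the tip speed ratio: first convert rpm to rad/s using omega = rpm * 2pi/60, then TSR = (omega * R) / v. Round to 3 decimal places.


Convert rotational speed to rad/s:
  omega = 18 * 2 * pi / 60 = 1.885 rad/s
Compute tip speed:
  v_tip = omega * R = 1.885 * 45.1 = 85.011 m/s
Tip speed ratio:
  TSR = v_tip / v_wind = 85.011 / 8.8 = 9.660

9.660


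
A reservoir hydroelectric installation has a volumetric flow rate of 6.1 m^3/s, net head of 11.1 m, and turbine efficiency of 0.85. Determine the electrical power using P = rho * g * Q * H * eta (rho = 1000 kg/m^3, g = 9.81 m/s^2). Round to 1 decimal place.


Apply the hydropower formula P = rho * g * Q * H * eta
rho * g = 1000 * 9.81 = 9810.0
P = 9810.0 * 6.1 * 11.1 * 0.85
P = 564599.8 W

564599.8


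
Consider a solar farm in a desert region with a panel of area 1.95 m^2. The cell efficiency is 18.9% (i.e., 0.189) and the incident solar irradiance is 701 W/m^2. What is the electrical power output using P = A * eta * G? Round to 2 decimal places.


Use the solar power formula P = A * eta * G.
Given: A = 1.95 m^2, eta = 0.189, G = 701 W/m^2
P = 1.95 * 0.189 * 701
P = 258.35 W

258.35


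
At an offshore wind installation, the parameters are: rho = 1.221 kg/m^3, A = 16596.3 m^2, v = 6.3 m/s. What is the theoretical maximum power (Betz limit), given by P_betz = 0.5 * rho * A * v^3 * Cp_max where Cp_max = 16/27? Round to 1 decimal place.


The Betz coefficient Cp_max = 16/27 = 0.5926
v^3 = 6.3^3 = 250.047
P_betz = 0.5 * rho * A * v^3 * Cp_max
P_betz = 0.5 * 1.221 * 16596.3 * 250.047 * 0.5926
P_betz = 1501325.3 W

1501325.3


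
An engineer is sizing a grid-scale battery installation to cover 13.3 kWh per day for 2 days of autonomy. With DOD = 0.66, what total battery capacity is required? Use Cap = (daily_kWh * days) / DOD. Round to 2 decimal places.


Total energy needed = daily * days = 13.3 * 2 = 26.6 kWh
Account for depth of discharge:
  Cap = total_energy / DOD = 26.6 / 0.66
  Cap = 40.30 kWh

40.30


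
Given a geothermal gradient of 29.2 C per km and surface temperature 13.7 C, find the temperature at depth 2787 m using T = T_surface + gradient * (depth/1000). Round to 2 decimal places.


Convert depth to km: 2787 / 1000 = 2.787 km
Temperature increase = gradient * depth_km = 29.2 * 2.787 = 81.38 C
Temperature at depth = T_surface + delta_T = 13.7 + 81.38
T = 95.08 C

95.08


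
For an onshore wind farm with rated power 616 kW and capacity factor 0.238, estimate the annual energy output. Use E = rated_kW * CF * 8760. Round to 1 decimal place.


Annual energy = rated_kW * capacity_factor * hours_per_year
Given: P_rated = 616 kW, CF = 0.238, hours = 8760
E = 616 * 0.238 * 8760
E = 1284286.1 kWh

1284286.1


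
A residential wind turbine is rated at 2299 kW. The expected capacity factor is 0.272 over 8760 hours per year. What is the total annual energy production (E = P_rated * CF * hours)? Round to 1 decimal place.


Annual energy = rated_kW * capacity_factor * hours_per_year
Given: P_rated = 2299 kW, CF = 0.272, hours = 8760
E = 2299 * 0.272 * 8760
E = 5477873.3 kWh

5477873.3


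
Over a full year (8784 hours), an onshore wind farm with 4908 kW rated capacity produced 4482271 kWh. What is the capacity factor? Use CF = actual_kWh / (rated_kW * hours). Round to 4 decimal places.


Capacity factor = actual output / maximum possible output
Maximum possible = rated * hours = 4908 * 8784 = 43111872 kWh
CF = 4482271 / 43111872
CF = 0.1040

0.1040


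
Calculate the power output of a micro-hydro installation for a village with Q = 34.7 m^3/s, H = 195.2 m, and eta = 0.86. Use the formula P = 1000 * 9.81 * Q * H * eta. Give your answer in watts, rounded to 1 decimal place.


Apply the hydropower formula P = rho * g * Q * H * eta
rho * g = 1000 * 9.81 = 9810.0
P = 9810.0 * 34.7 * 195.2 * 0.86
P = 57144803.9 W

57144803.9


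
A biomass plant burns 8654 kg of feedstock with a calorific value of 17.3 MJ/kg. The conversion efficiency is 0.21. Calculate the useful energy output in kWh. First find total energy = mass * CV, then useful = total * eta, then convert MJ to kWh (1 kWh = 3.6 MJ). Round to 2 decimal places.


Total energy = mass * CV = 8654 * 17.3 = 149714.2 MJ
Useful energy = total * eta = 149714.2 * 0.21 = 31439.98 MJ
Convert to kWh: 31439.98 / 3.6
Useful energy = 8733.33 kWh

8733.33


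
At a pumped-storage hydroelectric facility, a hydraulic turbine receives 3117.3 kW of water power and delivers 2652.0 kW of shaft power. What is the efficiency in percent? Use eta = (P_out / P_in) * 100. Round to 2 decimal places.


Turbine efficiency = (output power / input power) * 100
eta = (2652.0 / 3117.3) * 100
eta = 85.07%

85.07


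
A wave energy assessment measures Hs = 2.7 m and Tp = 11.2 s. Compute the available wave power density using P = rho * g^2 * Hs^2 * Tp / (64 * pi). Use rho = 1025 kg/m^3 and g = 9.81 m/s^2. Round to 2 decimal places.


Apply wave power formula:
  g^2 = 9.81^2 = 96.2361
  Hs^2 = 2.7^2 = 7.29
  Numerator = rho * g^2 * Hs^2 * Tp = 1025 * 96.2361 * 7.29 * 11.2 = 8053922.22
  Denominator = 64 * pi = 201.0619
  P = 8053922.22 / 201.0619 = 40056.92 W/m

40056.92


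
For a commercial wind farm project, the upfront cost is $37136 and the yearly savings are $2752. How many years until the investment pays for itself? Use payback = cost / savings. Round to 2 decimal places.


Simple payback period = initial cost / annual savings
Payback = 37136 / 2752
Payback = 13.49 years

13.49


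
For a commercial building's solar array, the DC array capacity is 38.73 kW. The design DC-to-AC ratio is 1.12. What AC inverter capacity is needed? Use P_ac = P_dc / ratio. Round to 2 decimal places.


The inverter AC capacity is determined by the DC/AC ratio.
Given: P_dc = 38.73 kW, DC/AC ratio = 1.12
P_ac = P_dc / ratio = 38.73 / 1.12
P_ac = 34.58 kW

34.58


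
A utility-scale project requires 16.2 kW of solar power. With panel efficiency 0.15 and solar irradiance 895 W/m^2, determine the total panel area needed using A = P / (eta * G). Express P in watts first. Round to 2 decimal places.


Convert target power to watts: P = 16.2 * 1000 = 16200.0 W
Compute denominator: eta * G = 0.15 * 895 = 134.25
Required area A = P / (eta * G) = 16200.0 / 134.25
A = 120.67 m^2

120.67


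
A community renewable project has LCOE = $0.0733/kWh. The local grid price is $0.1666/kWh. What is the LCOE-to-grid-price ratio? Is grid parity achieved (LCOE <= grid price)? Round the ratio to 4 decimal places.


Compare LCOE to grid price:
  LCOE = $0.0733/kWh, Grid price = $0.1666/kWh
  Ratio = LCOE / grid_price = 0.0733 / 0.1666 = 0.4400
  Grid parity achieved (ratio <= 1)? yes

0.4400


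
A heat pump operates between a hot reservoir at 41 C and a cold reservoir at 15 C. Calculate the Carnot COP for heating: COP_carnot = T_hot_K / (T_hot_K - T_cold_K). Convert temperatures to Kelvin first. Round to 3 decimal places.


Convert to Kelvin:
  T_hot = 41 + 273.15 = 314.15 K
  T_cold = 15 + 273.15 = 288.15 K
Apply Carnot COP formula:
  COP = T_hot_K / (T_hot_K - T_cold_K) = 314.15 / 26.0
  COP = 12.083

12.083


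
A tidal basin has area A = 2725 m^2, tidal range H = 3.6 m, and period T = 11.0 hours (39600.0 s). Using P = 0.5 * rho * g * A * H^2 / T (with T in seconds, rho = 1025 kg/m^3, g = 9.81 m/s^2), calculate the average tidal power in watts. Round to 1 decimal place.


Convert period to seconds: T = 11.0 * 3600 = 39600.0 s
H^2 = 3.6^2 = 12.96
P = 0.5 * rho * g * A * H^2 / T
P = 0.5 * 1025 * 9.81 * 2725 * 12.96 / 39600.0
P = 4483.7 W

4483.7


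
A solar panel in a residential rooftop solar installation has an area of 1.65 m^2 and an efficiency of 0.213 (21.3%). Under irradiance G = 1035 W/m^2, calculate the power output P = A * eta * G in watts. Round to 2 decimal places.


Use the solar power formula P = A * eta * G.
Given: A = 1.65 m^2, eta = 0.213, G = 1035 W/m^2
P = 1.65 * 0.213 * 1035
P = 363.75 W

363.75


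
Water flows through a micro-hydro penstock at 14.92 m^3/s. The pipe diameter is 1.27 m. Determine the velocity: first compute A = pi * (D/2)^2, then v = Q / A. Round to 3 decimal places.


Compute pipe cross-sectional area:
  A = pi * (D/2)^2 = pi * (1.27/2)^2 = 1.2668 m^2
Calculate velocity:
  v = Q / A = 14.92 / 1.2668
  v = 11.778 m/s

11.778


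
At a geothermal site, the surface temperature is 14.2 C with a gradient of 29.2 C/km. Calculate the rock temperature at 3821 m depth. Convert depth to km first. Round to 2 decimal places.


Convert depth to km: 3821 / 1000 = 3.821 km
Temperature increase = gradient * depth_km = 29.2 * 3.821 = 111.57 C
Temperature at depth = T_surface + delta_T = 14.2 + 111.57
T = 125.77 C

125.77


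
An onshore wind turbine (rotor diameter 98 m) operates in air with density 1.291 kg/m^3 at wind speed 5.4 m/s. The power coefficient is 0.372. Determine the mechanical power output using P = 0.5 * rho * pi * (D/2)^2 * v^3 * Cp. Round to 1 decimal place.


Step 1 -- Compute swept area:
  A = pi * (D/2)^2 = pi * (98/2)^2 = 7542.96 m^2
Step 2 -- Apply wind power equation:
  P = 0.5 * rho * A * v^3 * Cp
  v^3 = 5.4^3 = 157.464
  P = 0.5 * 1.291 * 7542.96 * 157.464 * 0.372
  P = 285208.5 W

285208.5


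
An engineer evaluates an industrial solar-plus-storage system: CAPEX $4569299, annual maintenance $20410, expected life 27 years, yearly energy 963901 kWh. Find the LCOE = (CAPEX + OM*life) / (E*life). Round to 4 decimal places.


Total cost = CAPEX + OM * lifetime = 4569299 + 20410 * 27 = 4569299 + 551070 = 5120369
Total generation = annual * lifetime = 963901 * 27 = 26025327 kWh
LCOE = 5120369 / 26025327
LCOE = 0.1967 $/kWh

0.1967


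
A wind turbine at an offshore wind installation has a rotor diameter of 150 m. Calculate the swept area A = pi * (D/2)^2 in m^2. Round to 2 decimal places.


Compute the rotor radius:
  r = D / 2 = 150 / 2 = 75.0 m
Calculate swept area:
  A = pi * r^2 = pi * 75.0^2
  A = 17671.46 m^2

17671.46


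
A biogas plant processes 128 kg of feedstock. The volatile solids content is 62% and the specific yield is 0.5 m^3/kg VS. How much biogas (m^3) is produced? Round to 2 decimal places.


Compute volatile solids:
  VS = mass * VS_fraction = 128 * 0.62 = 79.36 kg
Calculate biogas volume:
  Biogas = VS * specific_yield = 79.36 * 0.5
  Biogas = 39.68 m^3

39.68


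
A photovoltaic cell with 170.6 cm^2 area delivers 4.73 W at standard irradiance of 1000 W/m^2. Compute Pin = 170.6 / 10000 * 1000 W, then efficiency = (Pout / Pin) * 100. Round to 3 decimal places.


First compute the input power:
  Pin = area_cm2 / 10000 * G = 170.6 / 10000 * 1000 = 17.06 W
Then compute efficiency:
  Efficiency = (Pout / Pin) * 100 = (4.73 / 17.06) * 100
  Efficiency = 27.726%

27.726


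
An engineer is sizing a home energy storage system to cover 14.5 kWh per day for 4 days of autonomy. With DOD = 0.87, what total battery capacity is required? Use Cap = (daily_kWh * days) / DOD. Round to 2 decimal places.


Total energy needed = daily * days = 14.5 * 4 = 58.0 kWh
Account for depth of discharge:
  Cap = total_energy / DOD = 58.0 / 0.87
  Cap = 66.67 kWh

66.67


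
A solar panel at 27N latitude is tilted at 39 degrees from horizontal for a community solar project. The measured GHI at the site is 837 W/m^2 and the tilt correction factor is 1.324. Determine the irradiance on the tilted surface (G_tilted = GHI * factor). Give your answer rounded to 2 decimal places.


Identify the given values:
  GHI = 837 W/m^2, tilt correction factor = 1.324
Apply the formula G_tilted = GHI * factor:
  G_tilted = 837 * 1.324
  G_tilted = 1108.19 W/m^2

1108.19


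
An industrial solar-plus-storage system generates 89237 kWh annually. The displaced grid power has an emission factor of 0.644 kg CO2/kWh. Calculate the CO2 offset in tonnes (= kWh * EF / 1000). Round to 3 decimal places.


CO2 offset in kg = generation * emission_factor
CO2 offset = 89237 * 0.644 = 57468.63 kg
Convert to tonnes:
  CO2 offset = 57468.63 / 1000 = 57.469 tonnes

57.469


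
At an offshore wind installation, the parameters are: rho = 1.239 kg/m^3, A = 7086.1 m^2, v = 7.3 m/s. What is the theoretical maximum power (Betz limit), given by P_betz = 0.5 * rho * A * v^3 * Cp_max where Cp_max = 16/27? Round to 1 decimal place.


The Betz coefficient Cp_max = 16/27 = 0.5926
v^3 = 7.3^3 = 389.017
P_betz = 0.5 * rho * A * v^3 * Cp_max
P_betz = 0.5 * 1.239 * 7086.1 * 389.017 * 0.5926
P_betz = 1011983.4 W

1011983.4


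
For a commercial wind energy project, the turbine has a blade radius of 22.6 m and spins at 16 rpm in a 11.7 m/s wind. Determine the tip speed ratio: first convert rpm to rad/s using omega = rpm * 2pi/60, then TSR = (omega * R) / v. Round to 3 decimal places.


Convert rotational speed to rad/s:
  omega = 16 * 2 * pi / 60 = 1.6755 rad/s
Compute tip speed:
  v_tip = omega * R = 1.6755 * 22.6 = 37.867 m/s
Tip speed ratio:
  TSR = v_tip / v_wind = 37.867 / 11.7 = 3.236

3.236


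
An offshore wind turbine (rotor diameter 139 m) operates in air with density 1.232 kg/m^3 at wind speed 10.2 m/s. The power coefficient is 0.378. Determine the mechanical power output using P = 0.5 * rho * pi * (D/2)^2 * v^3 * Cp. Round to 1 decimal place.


Step 1 -- Compute swept area:
  A = pi * (D/2)^2 = pi * (139/2)^2 = 15174.68 m^2
Step 2 -- Apply wind power equation:
  P = 0.5 * rho * A * v^3 * Cp
  v^3 = 10.2^3 = 1061.208
  P = 0.5 * 1.232 * 15174.68 * 1061.208 * 0.378
  P = 3749665.3 W

3749665.3


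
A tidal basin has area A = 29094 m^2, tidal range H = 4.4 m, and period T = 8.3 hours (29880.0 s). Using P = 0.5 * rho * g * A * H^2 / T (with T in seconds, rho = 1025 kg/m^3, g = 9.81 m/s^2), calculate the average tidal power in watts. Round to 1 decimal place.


Convert period to seconds: T = 8.3 * 3600 = 29880.0 s
H^2 = 4.4^2 = 19.36
P = 0.5 * rho * g * A * H^2 / T
P = 0.5 * 1025 * 9.81 * 29094 * 19.36 / 29880.0
P = 94774.4 W

94774.4


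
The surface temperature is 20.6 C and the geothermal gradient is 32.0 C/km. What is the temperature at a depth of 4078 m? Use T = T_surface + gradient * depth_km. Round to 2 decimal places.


Convert depth to km: 4078 / 1000 = 4.078 km
Temperature increase = gradient * depth_km = 32.0 * 4.078 = 130.5 C
Temperature at depth = T_surface + delta_T = 20.6 + 130.5
T = 151.10 C

151.10


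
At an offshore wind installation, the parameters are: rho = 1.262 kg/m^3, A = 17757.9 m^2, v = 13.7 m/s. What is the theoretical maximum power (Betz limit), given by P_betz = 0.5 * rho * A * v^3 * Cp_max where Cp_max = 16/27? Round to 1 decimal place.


The Betz coefficient Cp_max = 16/27 = 0.5926
v^3 = 13.7^3 = 2571.353
P_betz = 0.5 * rho * A * v^3 * Cp_max
P_betz = 0.5 * 1.262 * 17757.9 * 2571.353 * 0.5926
P_betz = 17074141.9 W

17074141.9


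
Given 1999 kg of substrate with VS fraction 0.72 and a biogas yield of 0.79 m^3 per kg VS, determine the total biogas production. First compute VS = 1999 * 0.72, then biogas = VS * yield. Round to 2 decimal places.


Compute volatile solids:
  VS = mass * VS_fraction = 1999 * 0.72 = 1439.28 kg
Calculate biogas volume:
  Biogas = VS * specific_yield = 1439.28 * 0.79
  Biogas = 1137.03 m^3

1137.03


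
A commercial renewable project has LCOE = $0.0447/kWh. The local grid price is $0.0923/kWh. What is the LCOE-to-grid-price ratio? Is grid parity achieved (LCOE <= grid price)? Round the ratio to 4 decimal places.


Compare LCOE to grid price:
  LCOE = $0.0447/kWh, Grid price = $0.0923/kWh
  Ratio = LCOE / grid_price = 0.0447 / 0.0923 = 0.4843
  Grid parity achieved (ratio <= 1)? yes

0.4843


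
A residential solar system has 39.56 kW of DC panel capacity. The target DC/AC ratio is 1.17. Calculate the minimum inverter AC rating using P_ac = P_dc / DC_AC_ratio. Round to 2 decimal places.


The inverter AC capacity is determined by the DC/AC ratio.
Given: P_dc = 39.56 kW, DC/AC ratio = 1.17
P_ac = P_dc / ratio = 39.56 / 1.17
P_ac = 33.81 kW

33.81


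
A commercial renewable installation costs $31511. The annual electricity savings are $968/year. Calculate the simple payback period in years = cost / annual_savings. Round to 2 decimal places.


Simple payback period = initial cost / annual savings
Payback = 31511 / 968
Payback = 32.55 years

32.55


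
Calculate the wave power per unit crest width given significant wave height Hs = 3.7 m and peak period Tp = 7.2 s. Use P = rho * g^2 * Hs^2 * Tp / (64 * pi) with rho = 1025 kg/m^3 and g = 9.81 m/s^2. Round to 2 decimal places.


Apply wave power formula:
  g^2 = 9.81^2 = 96.2361
  Hs^2 = 3.7^2 = 13.69
  Numerator = rho * g^2 * Hs^2 * Tp = 1025 * 96.2361 * 13.69 * 7.2 = 9722944.9
  Denominator = 64 * pi = 201.0619
  P = 9722944.9 / 201.0619 = 48357.96 W/m

48357.96


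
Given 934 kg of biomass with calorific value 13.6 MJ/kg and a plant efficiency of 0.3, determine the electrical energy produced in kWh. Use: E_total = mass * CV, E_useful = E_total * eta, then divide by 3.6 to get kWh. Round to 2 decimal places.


Total energy = mass * CV = 934 * 13.6 = 12702.4 MJ
Useful energy = total * eta = 12702.4 * 0.3 = 3810.72 MJ
Convert to kWh: 3810.72 / 3.6
Useful energy = 1058.53 kWh

1058.53


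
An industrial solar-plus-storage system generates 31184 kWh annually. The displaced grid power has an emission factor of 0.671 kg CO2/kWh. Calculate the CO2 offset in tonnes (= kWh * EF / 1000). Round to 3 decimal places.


CO2 offset in kg = generation * emission_factor
CO2 offset = 31184 * 0.671 = 20924.46 kg
Convert to tonnes:
  CO2 offset = 20924.46 / 1000 = 20.924 tonnes

20.924


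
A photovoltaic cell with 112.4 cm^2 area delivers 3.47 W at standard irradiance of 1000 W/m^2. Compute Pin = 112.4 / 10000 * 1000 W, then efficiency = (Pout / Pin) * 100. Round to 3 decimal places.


First compute the input power:
  Pin = area_cm2 / 10000 * G = 112.4 / 10000 * 1000 = 11.24 W
Then compute efficiency:
  Efficiency = (Pout / Pin) * 100 = (3.47 / 11.24) * 100
  Efficiency = 30.872%

30.872


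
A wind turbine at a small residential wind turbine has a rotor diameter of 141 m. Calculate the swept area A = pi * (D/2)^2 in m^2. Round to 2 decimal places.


Compute the rotor radius:
  r = D / 2 = 141 / 2 = 70.5 m
Calculate swept area:
  A = pi * r^2 = pi * 70.5^2
  A = 15614.50 m^2

15614.50


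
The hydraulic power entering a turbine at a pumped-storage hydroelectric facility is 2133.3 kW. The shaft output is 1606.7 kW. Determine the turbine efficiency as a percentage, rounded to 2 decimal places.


Turbine efficiency = (output power / input power) * 100
eta = (1606.7 / 2133.3) * 100
eta = 75.32%

75.32


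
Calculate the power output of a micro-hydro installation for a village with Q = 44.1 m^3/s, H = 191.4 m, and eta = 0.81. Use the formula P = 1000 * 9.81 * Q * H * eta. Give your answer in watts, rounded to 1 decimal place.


Apply the hydropower formula P = rho * g * Q * H * eta
rho * g = 1000 * 9.81 = 9810.0
P = 9810.0 * 44.1 * 191.4 * 0.81
P = 67070964.1 W

67070964.1


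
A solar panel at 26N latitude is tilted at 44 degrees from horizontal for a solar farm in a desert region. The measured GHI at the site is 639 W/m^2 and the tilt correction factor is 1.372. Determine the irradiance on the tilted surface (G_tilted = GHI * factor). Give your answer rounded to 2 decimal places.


Identify the given values:
  GHI = 639 W/m^2, tilt correction factor = 1.372
Apply the formula G_tilted = GHI * factor:
  G_tilted = 639 * 1.372
  G_tilted = 876.71 W/m^2

876.71


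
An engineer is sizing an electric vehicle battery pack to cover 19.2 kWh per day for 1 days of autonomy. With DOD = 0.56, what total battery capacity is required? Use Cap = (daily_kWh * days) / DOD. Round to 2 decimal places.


Total energy needed = daily * days = 19.2 * 1 = 19.2 kWh
Account for depth of discharge:
  Cap = total_energy / DOD = 19.2 / 0.56
  Cap = 34.29 kWh

34.29


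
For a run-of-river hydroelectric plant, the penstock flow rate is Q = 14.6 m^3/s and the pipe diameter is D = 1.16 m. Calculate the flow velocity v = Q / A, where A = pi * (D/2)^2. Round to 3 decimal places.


Compute pipe cross-sectional area:
  A = pi * (D/2)^2 = pi * (1.16/2)^2 = 1.0568 m^2
Calculate velocity:
  v = Q / A = 14.6 / 1.0568
  v = 13.815 m/s

13.815


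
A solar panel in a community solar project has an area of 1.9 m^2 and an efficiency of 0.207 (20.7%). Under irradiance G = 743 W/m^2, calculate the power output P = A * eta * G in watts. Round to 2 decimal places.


Use the solar power formula P = A * eta * G.
Given: A = 1.9 m^2, eta = 0.207, G = 743 W/m^2
P = 1.9 * 0.207 * 743
P = 292.22 W

292.22


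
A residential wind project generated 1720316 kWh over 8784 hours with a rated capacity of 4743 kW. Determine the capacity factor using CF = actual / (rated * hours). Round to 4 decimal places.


Capacity factor = actual output / maximum possible output
Maximum possible = rated * hours = 4743 * 8784 = 41662512 kWh
CF = 1720316 / 41662512
CF = 0.0413

0.0413


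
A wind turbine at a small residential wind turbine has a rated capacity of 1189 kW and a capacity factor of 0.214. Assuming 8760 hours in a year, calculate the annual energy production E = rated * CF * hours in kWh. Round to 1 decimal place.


Annual energy = rated_kW * capacity_factor * hours_per_year
Given: P_rated = 1189 kW, CF = 0.214, hours = 8760
E = 1189 * 0.214 * 8760
E = 2228947.0 kWh

2228947.0


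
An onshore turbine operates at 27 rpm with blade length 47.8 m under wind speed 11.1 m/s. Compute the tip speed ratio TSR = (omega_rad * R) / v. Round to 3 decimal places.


Convert rotational speed to rad/s:
  omega = 27 * 2 * pi / 60 = 2.8274 rad/s
Compute tip speed:
  v_tip = omega * R = 2.8274 * 47.8 = 135.151 m/s
Tip speed ratio:
  TSR = v_tip / v_wind = 135.151 / 11.1 = 12.176

12.176
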